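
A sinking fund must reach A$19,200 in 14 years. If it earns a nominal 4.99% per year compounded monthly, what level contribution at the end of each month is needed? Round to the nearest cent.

A$79.20

Periodic rate i = 0.0499/12 = 0.00415833; n = 14 × 12 = 168 periods.
FV-annuity factor = 242.410752; PMT = 19200 / 242.410752 = 79.2044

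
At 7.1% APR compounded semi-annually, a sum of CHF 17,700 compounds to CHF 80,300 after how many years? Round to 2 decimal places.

Periodic rate i = 0.071/2 = 0.0355.
(1+i)^n = 80300/17700 = 4.53672, so n = ln 4.53672 / ln 1.0355 = 43.3490 half-years
= 43.3490/2 years

21.67 years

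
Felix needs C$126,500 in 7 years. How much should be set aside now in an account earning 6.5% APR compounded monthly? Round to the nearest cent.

Periodic rate i = 0.065/12 = 0.00541667; n = 7 × 12 = 84 periods.
PV = FV·(1+i)^(−n) = 126,500 × 0.635227 = 80,356.2736

C$80,356.27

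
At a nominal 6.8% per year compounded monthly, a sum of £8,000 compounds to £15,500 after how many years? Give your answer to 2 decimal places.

Periodic rate i = 0.068/12 = 0.00566667.
(1+i)^n = 15500/8000 = 1.93750, so n = ln 1.93750 / ln 1.00567 = 117.0478 months
= 117.0478/12 years

9.75 years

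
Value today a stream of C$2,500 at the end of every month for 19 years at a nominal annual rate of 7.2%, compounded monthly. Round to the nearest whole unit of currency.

C$310,142

i = 0.072/12 = 0.006 per month; n = 19·12 = 228.
Annuity factor a(228|0.006) = 124.056901; PV = 2500 × 124.056901 = 310,142.2526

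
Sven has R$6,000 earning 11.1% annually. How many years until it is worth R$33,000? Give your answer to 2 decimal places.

16.20 years

(1+i)^n = 33000/6000 = 5.50000, so n = ln 5.50000 / ln 1.111 = 16.1955 years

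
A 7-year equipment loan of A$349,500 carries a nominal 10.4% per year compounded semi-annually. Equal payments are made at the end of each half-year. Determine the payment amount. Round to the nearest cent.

A$35,760.80

i = 0.104/2 = 0.052 per half-year; n = 7·2 = 14.
PMT = 349500 / ( [1 − (1+0.052)^(−14)] / 0.052 ) = 349500 / 9.773270 = 35,760.8035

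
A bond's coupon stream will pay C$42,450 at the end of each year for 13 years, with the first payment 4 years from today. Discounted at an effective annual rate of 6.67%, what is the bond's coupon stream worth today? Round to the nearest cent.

C$297,850.86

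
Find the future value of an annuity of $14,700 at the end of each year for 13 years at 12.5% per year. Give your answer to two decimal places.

Accumulation factor s(13|0.125) = 28.989016; FV = 14700 × 28.989016 = 426,138.5360

$426,138.54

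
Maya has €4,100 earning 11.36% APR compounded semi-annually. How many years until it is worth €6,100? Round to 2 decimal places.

3.60 years

Periodic rate i = 0.1136/2 = 0.0568.
(1+i)^n = 6100/4100 = 1.48780, so n = ln 1.48780 / ln 1.0568 = 7.1916 half-years
= 7.1916/2 years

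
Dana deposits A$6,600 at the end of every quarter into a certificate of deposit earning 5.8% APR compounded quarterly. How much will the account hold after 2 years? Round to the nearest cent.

Periodic rate i = 0.058/4 = 0.0145; n = 2 × 4 = 8 periods.
FV = PMT · [(1+i)^n − 1] / i = 6600 · 8.417990 = 55,558.7333

A$55,558.73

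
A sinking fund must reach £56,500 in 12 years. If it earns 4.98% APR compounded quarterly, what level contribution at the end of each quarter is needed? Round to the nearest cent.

i = 0.0498/4 = 0.01245 per quarter; n = 12·4 = 48.
FV-annuity factor = 65.145123; PMT = 56500 / 65.145123 = 867.2944

£867.29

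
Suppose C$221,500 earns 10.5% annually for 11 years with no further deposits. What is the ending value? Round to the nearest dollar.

FV = 221,500 × (1 + 0.105)^11 = 664,291.6428

C$664,292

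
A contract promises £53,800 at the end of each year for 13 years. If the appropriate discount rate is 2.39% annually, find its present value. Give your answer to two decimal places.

PV = PMT · [1 − (1+i)^(−n)] / i = 53800 · 11.062037 = 595,137.6002

£595,137.60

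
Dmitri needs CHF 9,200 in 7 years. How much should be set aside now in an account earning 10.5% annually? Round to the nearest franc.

PV = FV·(1+i)^(−n) = 9,200 × 0.497123 = 4,573.5337

CHF 4,574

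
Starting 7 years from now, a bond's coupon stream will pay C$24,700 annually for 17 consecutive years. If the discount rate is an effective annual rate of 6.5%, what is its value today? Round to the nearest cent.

C$171,149.34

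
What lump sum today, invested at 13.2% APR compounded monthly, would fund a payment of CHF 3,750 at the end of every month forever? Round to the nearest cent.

CHF 340,909.09

Periodic rate i = 0.132/12 = 0.011.
PV = C/r = 3750/0.011 = 340,909.0909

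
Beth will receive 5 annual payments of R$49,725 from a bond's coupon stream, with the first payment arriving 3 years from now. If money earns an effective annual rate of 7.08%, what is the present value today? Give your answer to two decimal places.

Value one period before first payment (t=2): 49725 × [1 − (1+0.0708)^(−5)] / 0.0708 = 49725 × 4.091430 = 203,446.3409
Discount back 2 years: 203,446.3409 × (1+0.0708)^(−2) = 203,446.3409 × 0.872134 = 177,432.4945

R$177,432.49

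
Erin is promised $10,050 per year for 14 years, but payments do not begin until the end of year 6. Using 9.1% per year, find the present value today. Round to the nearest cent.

PV at t=5 (ordinary 14-year annuity): 10050 × a(14|0.091) = 10050 × 7.742536 = 77,812.4839
PV₀ = 77,812.4839 / (1+0.091)^5 = 77,812.4839 / 1.545695 = 50,341.4275

$50,341.43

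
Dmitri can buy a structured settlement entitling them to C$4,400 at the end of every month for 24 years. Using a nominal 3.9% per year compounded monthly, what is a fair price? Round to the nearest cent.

C$822,070.05

Periodic rate i = 0.039/12 = 0.00325; n = 24 × 12 = 288 periods.
PV = PMT · [1 − (1+i)^(−n)] / i = 4400 · 186.834103 = 822,070.0539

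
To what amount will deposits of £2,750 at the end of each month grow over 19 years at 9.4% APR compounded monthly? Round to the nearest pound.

£1,728,699

With 12 periods per year: i = 0.00783333, n = 228.
FV = 2750 × [(1+0.00783333)^228 − 1] / 0.00783333 = 2750 × 628.617868 = 1,728,699.1383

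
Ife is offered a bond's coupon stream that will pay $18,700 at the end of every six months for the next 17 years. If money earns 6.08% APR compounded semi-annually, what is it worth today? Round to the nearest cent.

i = 0.0608/2 = 0.0304 per half-year; n = 17·2 = 34.
Annuity factor a(34|0.0304) = 21.011698; PV = 18700 × 21.011698 = 392,918.7530

$392,918.75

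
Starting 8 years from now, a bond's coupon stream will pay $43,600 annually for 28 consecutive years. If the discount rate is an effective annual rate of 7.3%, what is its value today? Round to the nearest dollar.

$314,006

PV at t=7 (ordinary 28-year annuity): 43600 × a(28|0.073) = 43600 × 11.793674 = 514,204.1970
PV₀ = 514,204.1970 / (1+0.073)^7 = 514,204.1970 / 1.637563 = 314,005.7229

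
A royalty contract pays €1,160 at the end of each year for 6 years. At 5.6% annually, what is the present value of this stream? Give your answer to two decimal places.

Annuity factor a(6|0.056) = 4.979735; PV = 1160 × 4.979735 = 5,776.4922

€5,776.49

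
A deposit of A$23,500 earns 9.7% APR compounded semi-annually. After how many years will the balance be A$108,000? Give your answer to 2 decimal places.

Periodic rate i = 0.097/2 = 0.0485.
(1+i)^n = 108000/23500 = 4.59574, so n = ln 4.59574 / ln 1.0485 = 32.2025 half-years
= 32.2025/2 years

16.10 years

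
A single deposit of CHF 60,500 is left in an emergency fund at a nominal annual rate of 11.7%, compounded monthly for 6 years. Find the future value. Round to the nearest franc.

Periodic rate i = 0.117/12 = 0.00975; n = 6 × 12 = 72 periods.
FV = PV·(1+i)^n = 60,500 × 2.010935 = 121,661.5730

CHF 121,662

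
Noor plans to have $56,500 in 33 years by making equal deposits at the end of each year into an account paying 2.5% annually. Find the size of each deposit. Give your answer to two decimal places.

$1,122.06

PMT = 56500 / ( [(1+0.025)^33 − 1] / 0.025 ) = 56500 / 50.354034 = 1,122.0551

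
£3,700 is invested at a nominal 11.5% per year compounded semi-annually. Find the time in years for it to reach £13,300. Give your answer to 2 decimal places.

11.44 years

Periodic rate i = 0.115/2 = 0.0575.
n = ln(13300/3700) / ln(1+0.0575) = ln(3.59459) / 0.055908 = 22.8847 half-years
= 22.8847/2 years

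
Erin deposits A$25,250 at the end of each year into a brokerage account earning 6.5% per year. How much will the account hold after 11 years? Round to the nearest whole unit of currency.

FV = 25250 × [(1+0.065)^11 − 1] / 0.065 = 25250 × 15.371560 = 388,131.8902

A$388,132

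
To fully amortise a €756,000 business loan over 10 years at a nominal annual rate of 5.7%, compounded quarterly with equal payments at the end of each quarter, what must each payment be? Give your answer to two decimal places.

i = 0.057/4 = 0.01425 per quarter; n = 10·4 = 40.
PMT = 756000 / ( [1 − (1+0.01425)^(−40)] / 0.01425 ) = 756000 / 30.329462 = 24,926.2586

€24,926.26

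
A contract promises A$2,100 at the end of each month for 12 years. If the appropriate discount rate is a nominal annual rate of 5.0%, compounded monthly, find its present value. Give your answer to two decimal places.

A$227,053.93

Periodic rate i = 0.05/12 = 0.00416667; n = 12 × 12 = 144 periods.
Annuity factor a(144|0.00416667) = 108.120917; PV = 2100 × 108.120917 = 227,053.9265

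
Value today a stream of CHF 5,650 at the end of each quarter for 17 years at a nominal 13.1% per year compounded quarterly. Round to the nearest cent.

CHF 153,236.59

i = 0.131/4 = 0.03275 per quarter; n = 17·4 = 68.
Annuity factor a(68|0.03275) = 27.121520; PV = 5650 × 27.121520 = 153,236.5860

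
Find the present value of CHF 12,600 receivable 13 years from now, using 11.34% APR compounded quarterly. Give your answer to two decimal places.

CHF 2,944.70

With 4 periods per year: i = 0.02835, n = 52.
Discount factor = (1+0.02835)^(−52) = 0.233706; PV = 12,600 × 0.233706 = 2,944.6998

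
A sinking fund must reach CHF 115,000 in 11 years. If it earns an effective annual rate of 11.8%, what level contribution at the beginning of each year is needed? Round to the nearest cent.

CHF 5,034.68

FV-annuity factor × (1+i) = 22.841575; PMT = 115000 / 22.841575 = 5,034.6790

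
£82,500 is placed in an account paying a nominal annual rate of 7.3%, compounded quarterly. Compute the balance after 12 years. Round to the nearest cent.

i = 0.073/4 = 0.01825 per quarter; n = 12·4 = 48.
FV = PV·(1+i)^n = 82,500 × 2.382386 = 196,546.8324

£196,546.83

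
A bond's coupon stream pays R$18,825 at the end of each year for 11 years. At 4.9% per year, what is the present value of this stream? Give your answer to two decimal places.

Annuity factor a(11|0.049) = 8.350211; PV = 18825 × 8.350211 = 157,192.7275

R$157,192.73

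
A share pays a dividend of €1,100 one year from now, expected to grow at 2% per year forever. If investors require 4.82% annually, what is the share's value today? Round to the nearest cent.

€39,007.09

PV = PMT / (i − g) = 1100 / (0.0482 − 0.02) = 1100 / 0.028200 = 39,007.0922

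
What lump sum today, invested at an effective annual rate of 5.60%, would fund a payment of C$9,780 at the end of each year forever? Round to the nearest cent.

PV = C/r = 9780/0.056 = 174,642.8571

C$174,642.86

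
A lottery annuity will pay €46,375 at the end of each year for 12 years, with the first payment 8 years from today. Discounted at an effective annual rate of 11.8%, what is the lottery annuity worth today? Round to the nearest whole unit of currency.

€132,808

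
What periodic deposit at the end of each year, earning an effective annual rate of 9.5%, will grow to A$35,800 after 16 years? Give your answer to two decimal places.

PMT = 35800 / ( [(1+0.095)^16 − 1] / 0.095 ) = 35800 / 34.441553 = 1,039.4421

A$1,039.44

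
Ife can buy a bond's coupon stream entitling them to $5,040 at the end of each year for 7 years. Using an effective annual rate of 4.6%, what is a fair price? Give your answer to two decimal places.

$29,590.83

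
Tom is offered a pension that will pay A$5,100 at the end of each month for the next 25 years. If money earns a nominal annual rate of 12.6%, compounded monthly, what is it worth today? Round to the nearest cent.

A$464,555.75

Periodic rate i = 0.126/12 = 0.0105; n = 25 × 12 = 300 periods.
PV = 5100 × [1 − (1+0.0105)^(−300)] / 0.0105 = 5100 × 91.089364 = 464,555.7542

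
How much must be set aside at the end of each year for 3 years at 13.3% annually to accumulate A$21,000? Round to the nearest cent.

A$6,146.30

PMT = 21000 / ( [(1+0.133)^3 − 1] / 0.133 ) = 21000 / 3.416689 = 6,146.3013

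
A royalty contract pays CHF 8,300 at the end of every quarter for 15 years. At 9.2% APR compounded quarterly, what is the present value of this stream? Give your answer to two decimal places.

CHF 268,652.30

Periodic rate i = 0.092/4 = 0.023; n = 15 × 4 = 60 periods.
PV = PMT · [1 − (1+i)^(−n)] / i = 8300 · 32.367747 = 268,652.3011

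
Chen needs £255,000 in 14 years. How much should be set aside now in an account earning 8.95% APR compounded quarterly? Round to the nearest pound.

£73,853

Periodic rate i = 0.0895/4 = 0.022375; n = 14 × 4 = 56 periods.
PV = 255,000 / (1 + 0.022375)^56 = 255,000 / 3.452808 = 73,852.9408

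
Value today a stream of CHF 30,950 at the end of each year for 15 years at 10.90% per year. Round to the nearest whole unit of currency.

PV = PMT · [1 − (1+i)^(−n)] / i = 30950 · 7.230741 = 223,791.4456

CHF 223,791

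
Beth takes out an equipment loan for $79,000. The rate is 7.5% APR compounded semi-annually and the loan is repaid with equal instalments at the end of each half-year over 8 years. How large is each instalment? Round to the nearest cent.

$6,655.34

Periodic rate i = 0.075/2 = 0.0375; n = 8 × 2 = 16 periods.
Annuity-PV factor = 11.870165; PMT = 79000 / 11.870165 = 6,655.3413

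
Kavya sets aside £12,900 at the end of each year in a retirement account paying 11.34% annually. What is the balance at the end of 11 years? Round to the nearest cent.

£257,043.66

Accumulation factor s(11|0.1134) = 19.925865; FV = 12900 × 19.925865 = 257,043.6569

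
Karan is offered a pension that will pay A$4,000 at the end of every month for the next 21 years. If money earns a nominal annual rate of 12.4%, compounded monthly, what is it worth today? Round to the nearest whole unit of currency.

A$358,075

Periodic rate i = 0.124/12 = 0.0103333; n = 21 × 12 = 252 periods.
Annuity factor a(252|0.0103333) = 89.518820; PV = 4000 × 89.518820 = 358,075.2794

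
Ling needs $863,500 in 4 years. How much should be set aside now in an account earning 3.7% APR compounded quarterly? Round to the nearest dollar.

i = 0.037/4 = 0.00925 per quarter; n = 4·4 = 16.
Discount factor = (1+0.00925)^(−16) = 0.863018; PV = 863,500 × 0.863018 = 745,216.0718

$745,216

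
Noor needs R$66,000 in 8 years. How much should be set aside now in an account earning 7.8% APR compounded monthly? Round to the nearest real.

R$35,434

With 12 periods per year: i = 0.0065, n = 96.
PV = 66,000 / (1 + 0.0065)^96 = 66,000 / 1.862614 = 35,434.0774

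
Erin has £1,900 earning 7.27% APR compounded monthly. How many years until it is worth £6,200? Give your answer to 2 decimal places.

16.32 years

Periodic rate i = 0.0727/12 = 0.00605833.
(1+i)^n = 6200/1900 = 3.26316, so n = ln 3.26316 / ln 1.00606 = 195.8087 months
= 195.8087/12 years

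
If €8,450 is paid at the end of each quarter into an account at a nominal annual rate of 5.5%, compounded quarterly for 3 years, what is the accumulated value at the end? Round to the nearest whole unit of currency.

With 4 periods per year: i = 0.01375, n = 12.
FV = PMT · [(1+i)^n − 1] / i = 8450 · 12.950409 = 109,430.9588

€109,431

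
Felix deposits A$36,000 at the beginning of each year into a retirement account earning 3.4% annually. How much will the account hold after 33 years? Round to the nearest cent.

FV = 36000 × [(1+0.034)^33 − 1] / 0.034 × (1+i) = 36000 × 61.256582 = 2,205,236.9677
(Beginning-of-period payments → annuity-due factor ×(1+i).)

A$2,205,236.97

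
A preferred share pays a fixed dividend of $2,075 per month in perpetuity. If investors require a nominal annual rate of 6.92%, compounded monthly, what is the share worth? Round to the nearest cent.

$359,826.59

Periodic rate i = 0.0692/12 = 0.00576667.
PV = PMT / i = 2075 / 0.00576667 = 359,826.5896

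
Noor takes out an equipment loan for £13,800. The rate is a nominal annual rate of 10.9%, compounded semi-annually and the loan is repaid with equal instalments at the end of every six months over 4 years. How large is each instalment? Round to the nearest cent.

£2,174.17

i = 0.109/2 = 0.0545 per half-year; n = 4·2 = 8.
PMT = 13800 / ( [1 − (1+0.0545)^(−8)] / 0.0545 ) = 13800 / 6.347254 = 2,174.1686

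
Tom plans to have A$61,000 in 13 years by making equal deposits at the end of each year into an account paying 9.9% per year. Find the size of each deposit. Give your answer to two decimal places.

FV-annuity factor = 24.360540; PMT = 61000 / 24.360540 = 2,504.0496

A$2,504.05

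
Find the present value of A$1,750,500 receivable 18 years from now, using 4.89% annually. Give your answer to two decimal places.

Discount factor = (1+0.0489)^(−18) = 0.423435; PV = 1,750,500 × 0.423435 = 741,222.4722

A$741,222.47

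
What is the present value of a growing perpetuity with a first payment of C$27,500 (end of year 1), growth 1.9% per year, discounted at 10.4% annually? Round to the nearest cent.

PV = PMT / (i − g) = 27500 / (0.104 − 0.019) = 27500 / 0.085000 = 323,529.4118

C$323,529.41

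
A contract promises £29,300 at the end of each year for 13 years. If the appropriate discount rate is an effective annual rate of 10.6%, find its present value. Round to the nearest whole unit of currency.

£201,814

PV = PMT · [1 − (1+i)^(−n)] / i = 29300 · 6.887850 = 201,814.0161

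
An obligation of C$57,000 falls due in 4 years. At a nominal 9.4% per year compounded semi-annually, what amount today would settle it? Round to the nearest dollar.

With 2 periods per year: i = 0.047, n = 8.
PV = 57,000 / (1 + 0.047)^8 = 57,000 / 1.444021 = 39,473.1152

C$39,473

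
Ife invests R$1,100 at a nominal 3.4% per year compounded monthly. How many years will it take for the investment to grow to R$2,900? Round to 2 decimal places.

28.55 years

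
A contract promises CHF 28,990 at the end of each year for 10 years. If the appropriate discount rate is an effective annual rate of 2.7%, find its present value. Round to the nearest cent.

CHF 251,120.16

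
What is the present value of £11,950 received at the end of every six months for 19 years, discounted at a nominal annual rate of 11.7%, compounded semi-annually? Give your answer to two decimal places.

£180,725.22

Periodic rate i = 0.117/2 = 0.0585; n = 19 × 2 = 38 periods.
PV = PMT · [1 − (1+i)^(−n)] / i = 11950 · 15.123449 = 180,725.2200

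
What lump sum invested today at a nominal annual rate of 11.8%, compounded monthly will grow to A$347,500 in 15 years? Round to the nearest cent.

A$59,704.69

Periodic rate i = 0.118/12 = 0.00983333; n = 15 × 12 = 180 periods.
Discount factor = (1+0.00983333)^(−180) = 0.171812; PV = 347,500 × 0.171812 = 59,704.6874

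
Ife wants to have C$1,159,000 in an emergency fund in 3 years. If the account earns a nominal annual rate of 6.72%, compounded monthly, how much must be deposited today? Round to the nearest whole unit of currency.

C$947,925

i = 0.0672/12 = 0.0056 per month; n = 3·12 = 36.
Discount factor = (1+0.0056)^(−36) = 0.817882; PV = 1,159,000 × 0.817882 = 947,924.8479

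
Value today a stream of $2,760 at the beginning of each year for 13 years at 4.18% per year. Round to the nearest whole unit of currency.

$28,394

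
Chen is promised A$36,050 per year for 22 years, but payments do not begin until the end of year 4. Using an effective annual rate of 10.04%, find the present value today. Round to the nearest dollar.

A$236,636

PV at t=3 (ordinary 22-year annuity): 36050 × a(22|0.1004) = 36050 × 8.746342 = 315,305.6146
Discount back 3 years: 315,305.6146 × (1+0.1004)^(−3) = 315,305.6146 × 0.750496 = 236,635.5333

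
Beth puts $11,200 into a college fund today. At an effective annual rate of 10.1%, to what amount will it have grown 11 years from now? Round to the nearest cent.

FV = PV·(1+i)^n = 11,200 × 2.881778 = 32,275.9126

$32,275.91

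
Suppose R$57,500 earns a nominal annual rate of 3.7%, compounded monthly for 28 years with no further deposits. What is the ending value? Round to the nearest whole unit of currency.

With 12 periods per year: i = 0.00308333, n = 336.
FV = PV·(1+i)^n = 57,500 × 2.813435 = 161,772.5048

R$161,773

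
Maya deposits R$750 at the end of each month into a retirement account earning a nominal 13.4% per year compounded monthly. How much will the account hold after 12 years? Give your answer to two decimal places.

i = 0.134/12 = 0.0111667 per month; n = 12·12 = 144.
FV = PMT · [(1+i)^n − 1] / i = 750 · 353.598691 = 265,199.0179

R$265,199.02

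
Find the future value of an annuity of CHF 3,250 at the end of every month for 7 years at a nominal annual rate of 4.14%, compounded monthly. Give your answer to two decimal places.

CHF 316,045.05

i = 0.0414/12 = 0.00345 per month; n = 7·12 = 84.
FV = 3250 × [(1+0.00345)^84 − 1] / 0.00345 = 3250 × 97.244630 = 316,045.0485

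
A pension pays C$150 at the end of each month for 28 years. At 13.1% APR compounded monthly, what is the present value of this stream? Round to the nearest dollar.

C$13,383

Periodic rate i = 0.131/12 = 0.0109167; n = 28 × 12 = 336 periods.
Annuity factor a(336|0.0109167) = 89.217714; PV = 150 × 89.217714 = 13,382.6572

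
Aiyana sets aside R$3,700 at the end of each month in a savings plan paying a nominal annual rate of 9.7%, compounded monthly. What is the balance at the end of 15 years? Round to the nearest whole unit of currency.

R$1,491,976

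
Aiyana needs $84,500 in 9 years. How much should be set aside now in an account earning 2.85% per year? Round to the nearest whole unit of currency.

$65,617

Discount factor = (1+0.0285)^(−9) = 0.776536; PV = 84,500 × 0.776536 = 65,617.2529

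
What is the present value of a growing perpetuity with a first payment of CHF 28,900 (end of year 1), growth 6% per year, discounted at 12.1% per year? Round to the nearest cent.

PV = PMT / (i − g) = 28900 / (0.121 − 0.06) = 28900 / 0.061000 = 473,770.4918

CHF 473,770.49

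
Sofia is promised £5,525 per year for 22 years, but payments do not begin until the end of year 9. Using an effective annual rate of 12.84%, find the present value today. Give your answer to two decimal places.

Value one period before first payment (t=8): 5525 × [1 − (1+0.1284)^(−22)] / 0.1284 = 5525 × 7.242093 = 40,012.5655
Discount back 8 years: 40,012.5655 × (1+0.1284)^(−8) = 40,012.5655 × 0.380448 = 15,222.7032

£15,222.70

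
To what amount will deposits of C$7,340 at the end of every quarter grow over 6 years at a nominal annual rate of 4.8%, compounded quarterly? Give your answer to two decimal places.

i = 0.048/4 = 0.012 per quarter; n = 6·4 = 24.
FV = PMT · [(1+i)^n − 1] / i = 7340 · 27.622734 = 202,750.8649

C$202,750.86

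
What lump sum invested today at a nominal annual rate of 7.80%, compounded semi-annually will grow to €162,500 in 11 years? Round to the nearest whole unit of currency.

With 2 periods per year: i = 0.039, n = 22.
Discount factor = (1+0.039)^(−22) = 0.430981; PV = 162,500 × 0.430981 = 70,034.3850

€70,034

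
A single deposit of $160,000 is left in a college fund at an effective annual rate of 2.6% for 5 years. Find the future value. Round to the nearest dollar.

$181,910

FV = 160,000 × (1 + 0.026)^5 = 181,910.0891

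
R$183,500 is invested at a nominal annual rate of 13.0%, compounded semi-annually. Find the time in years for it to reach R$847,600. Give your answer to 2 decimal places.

12.15 years

Periodic rate i = 0.13/2 = 0.065.
(1+i)^n = 847600/183500 = 4.61907, so n = ln 4.61907 / ln 1.065 = 24.2985 half-years
= 24.2985/2 years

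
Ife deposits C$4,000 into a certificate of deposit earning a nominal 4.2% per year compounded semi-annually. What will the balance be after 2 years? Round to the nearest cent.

C$4,346.73

i = 0.042/2 = 0.021 per half-year; n = 2·2 = 4.
FV = 4,000 × (1 + 0.021)^4 = 4,346.7330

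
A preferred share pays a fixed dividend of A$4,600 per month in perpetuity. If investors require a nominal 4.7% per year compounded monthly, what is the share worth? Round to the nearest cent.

Periodic rate i = 0.047/12 = 0.00391667.
PV = C/r = 4600/0.00391667 = 1,174,468.0851

A$1,174,468.09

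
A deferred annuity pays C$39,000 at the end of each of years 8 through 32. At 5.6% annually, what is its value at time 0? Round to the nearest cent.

C$353,790.61

PV at t=7 (ordinary 25-year annuity): 39000 × a(25|0.056) = 39000 × 13.284008 = 518,076.3081
Discount back 7 years: 518,076.3081 × (1+0.056)^(−7) = 518,076.3081 × 0.682893 = 353,790.6122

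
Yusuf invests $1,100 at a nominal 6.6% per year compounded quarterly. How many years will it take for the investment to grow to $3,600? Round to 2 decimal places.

18.11 years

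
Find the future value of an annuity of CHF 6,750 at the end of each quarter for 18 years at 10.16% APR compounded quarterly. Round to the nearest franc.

Periodic rate i = 0.1016/4 = 0.0254; n = 18 × 4 = 72 periods.
FV = PMT · [(1+i)^n − 1] / i = 6750 · 200.228825 = 1,351,544.5697

CHF 1,351,545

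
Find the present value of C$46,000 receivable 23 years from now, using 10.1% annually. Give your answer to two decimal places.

C$5,030.94

PV = 46,000 / (1 + 0.101)^23 = 46,000 / 9.143413 = 5,030.9441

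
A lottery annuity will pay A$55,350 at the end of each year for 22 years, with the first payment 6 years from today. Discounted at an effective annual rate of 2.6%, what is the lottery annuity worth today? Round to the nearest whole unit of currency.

A$807,889

PV at t=5 (ordinary 22-year annuity): 55350 × a(22|0.026) = 55350 × 16.594765 = 918,520.2170
PV₀ = 918,520.2170 / (1+0.026)^5 = 918,520.2170 / 1.136938 = 807,889.4109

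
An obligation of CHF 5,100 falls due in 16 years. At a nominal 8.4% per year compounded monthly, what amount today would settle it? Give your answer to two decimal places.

i = 0.084/12 = 0.007 per month; n = 16·12 = 192.
PV = 5,100 / (1 + 0.007)^192 = 5,100 / 3.816439 = 1,336.3242

CHF 1,336.32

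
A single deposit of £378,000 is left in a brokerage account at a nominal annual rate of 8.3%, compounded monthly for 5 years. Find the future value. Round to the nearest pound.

i = 0.083/12 = 0.00691667 per month; n = 5·12 = 60.
FV = 378,000 × (1 + 0.00691667)^60 = 571,614.9332

£571,615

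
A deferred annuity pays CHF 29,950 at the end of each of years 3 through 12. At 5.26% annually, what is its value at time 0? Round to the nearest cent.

CHF 206,119.49

PV at t=2 (ordinary 10-year annuity): 29950 × a(10|0.0526) = 29950 × 7.625160 = 228,373.5386
Discount back 2 years: 228,373.5386 × (1+0.0526)^(−2) = 228,373.5386 × 0.902554 = 206,119.4856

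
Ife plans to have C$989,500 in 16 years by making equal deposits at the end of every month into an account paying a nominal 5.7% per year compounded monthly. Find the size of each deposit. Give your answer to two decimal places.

C$3,167.36

i = 0.057/12 = 0.00475 per month; n = 16·12 = 192.
FV-annuity factor = 312.405715; PMT = 989500 / 312.405715 = 3,167.3556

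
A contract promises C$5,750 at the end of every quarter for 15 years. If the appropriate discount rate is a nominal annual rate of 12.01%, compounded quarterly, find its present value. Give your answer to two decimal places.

Periodic rate i = 0.1201/4 = 0.030025; n = 15 × 4 = 60 periods.
Annuity factor a(60|0.030025) = 27.660746; PV = 5750 × 27.660746 = 159,049.2919

C$159,049.29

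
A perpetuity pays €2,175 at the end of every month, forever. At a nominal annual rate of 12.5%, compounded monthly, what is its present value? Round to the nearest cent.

€208,800.00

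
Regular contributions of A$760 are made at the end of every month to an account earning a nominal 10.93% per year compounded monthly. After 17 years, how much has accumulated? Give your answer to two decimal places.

A$447,058.69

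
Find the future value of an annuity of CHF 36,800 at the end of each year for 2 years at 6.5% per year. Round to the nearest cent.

CHF 75,992.00

Accumulation factor s(2|0.065) = 2.065000; FV = 36800 × 2.065000 = 75,992.0000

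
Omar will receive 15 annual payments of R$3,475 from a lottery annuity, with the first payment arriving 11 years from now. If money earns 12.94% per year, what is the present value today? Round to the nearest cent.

Value one period before first payment (t=10): 3475 × [1 − (1+0.1294)^(−15)] / 0.1294 = 3475 × 6.482460 = 22,526.5493
PV₀ = 22,526.5493 / (1+0.1294)^10 = 22,526.5493 / 3.376586 = 6,671.3978

R$6,671.40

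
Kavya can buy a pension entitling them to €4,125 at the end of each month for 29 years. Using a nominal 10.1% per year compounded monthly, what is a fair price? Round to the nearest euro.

With 12 periods per year: i = 0.00841667, n = 348.
Annuity factor a(348|0.00841667) = 112.383011; PV = 4125 × 112.383011 = 463,579.9183

€463,580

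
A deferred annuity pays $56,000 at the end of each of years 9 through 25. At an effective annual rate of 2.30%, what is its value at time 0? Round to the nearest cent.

Value one period before first payment (t=8): 56000 × [1 − (1+0.023)^(−17)] / 0.023 = 56000 × 13.939900 = 780,634.4041
PV₀ = 780,634.4041 / (1+0.023)^8 = 780,634.4041 / 1.199513 = 650,792.6178

$650,792.62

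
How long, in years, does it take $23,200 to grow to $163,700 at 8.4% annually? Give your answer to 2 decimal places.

24.22 years

n = ln(163700/23200) / ln(1+0.084) = ln(7.05603) / 0.080658 = 24.2243 years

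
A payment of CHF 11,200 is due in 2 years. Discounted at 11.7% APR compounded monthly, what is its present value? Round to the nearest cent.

CHF 8,873.30

With 12 periods per year: i = 0.00975, n = 24.
Discount factor = (1+0.00975)^(−24) = 0.792259; PV = 11,200 × 0.792259 = 8,873.3035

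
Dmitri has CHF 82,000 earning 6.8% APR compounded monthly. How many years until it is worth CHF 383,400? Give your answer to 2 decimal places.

22.75 years

Periodic rate i = 0.068/12 = 0.00566667.
(1+i)^n = 383400/82000 = 4.67561, so n = ln 4.67561 / ln 1.00567 = 272.9516 months
= 272.9516/12 years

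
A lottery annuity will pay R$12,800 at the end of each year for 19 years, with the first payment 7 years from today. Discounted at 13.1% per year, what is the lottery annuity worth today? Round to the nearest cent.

R$42,181.79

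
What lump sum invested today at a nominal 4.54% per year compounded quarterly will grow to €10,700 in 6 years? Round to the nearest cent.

i = 0.0454/4 = 0.01135 per quarter; n = 6·4 = 24.
Discount factor = (1+0.01135)^(−24) = 0.762719; PV = 10,700 × 0.762719 = 8,161.0922

€8,161.09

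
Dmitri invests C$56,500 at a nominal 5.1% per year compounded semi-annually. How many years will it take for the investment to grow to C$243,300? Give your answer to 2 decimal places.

28.99 years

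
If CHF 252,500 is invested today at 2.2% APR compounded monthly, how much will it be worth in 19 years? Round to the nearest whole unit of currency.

Periodic rate i = 0.022/12 = 0.00183333; n = 19 × 12 = 228 periods.
252,500 × (1+0.00183333)^228 = 252,500 × 1.518339 = 383,380.7228

CHF 383,381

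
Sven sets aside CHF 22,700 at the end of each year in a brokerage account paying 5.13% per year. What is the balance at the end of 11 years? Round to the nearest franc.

FV = PMT · [(1+i)^n − 1] / i = 22700 · 14.303651 = 324,692.8723

CHF 324,693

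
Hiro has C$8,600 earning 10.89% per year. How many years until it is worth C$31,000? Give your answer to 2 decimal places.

12.40 years

n = ln(31000/8600) / ln(1+0.1089) = ln(3.60465) / 0.103369 = 12.4044 years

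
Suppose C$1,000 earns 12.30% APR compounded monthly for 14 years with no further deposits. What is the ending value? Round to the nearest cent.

C$5,546.87

With 12 periods per year: i = 0.01025, n = 168.
1,000 × (1+0.01025)^168 = 1,000 × 5.546874 = 5,546.8744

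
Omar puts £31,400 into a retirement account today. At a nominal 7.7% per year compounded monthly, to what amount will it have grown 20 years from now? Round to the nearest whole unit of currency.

£145,749

Periodic rate i = 0.077/12 = 0.00641667; n = 20 × 12 = 240 periods.
FV = 31,400 × (1 + 0.00641667)^240 = 145,749.3104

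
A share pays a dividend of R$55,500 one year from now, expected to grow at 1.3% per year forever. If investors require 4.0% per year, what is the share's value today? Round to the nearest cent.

R$2,055,555.56

PV = D₁/(r − g) = 55500/(0.04 − 0.013) = 2,055,555.5556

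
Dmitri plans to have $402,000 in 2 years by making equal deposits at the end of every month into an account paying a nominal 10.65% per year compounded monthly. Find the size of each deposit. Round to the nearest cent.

i = 0.1065/12 = 0.008875 per month; n = 2·12 = 24.
FV-annuity factor = 26.616621; PMT = 402000 / 26.616621 = 15,103.3447

$15,103.34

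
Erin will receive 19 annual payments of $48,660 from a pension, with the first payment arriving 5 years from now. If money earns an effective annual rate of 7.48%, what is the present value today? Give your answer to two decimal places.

$363,679.53

Value one period before first payment (t=4): 48660 × [1 − (1+0.0748)^(−19)] / 0.0748 = 48660 × 9.973725 = 485,321.4581
PV₀ = 485,321.4581 / (1+0.0748)^4 = 485,321.4581 / 1.334476 = 363,679.5347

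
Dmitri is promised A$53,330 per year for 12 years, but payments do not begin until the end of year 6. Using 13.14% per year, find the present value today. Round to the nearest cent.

A$169,162.60

PV at t=5 (ordinary 12-year annuity): 53330 × a(12|0.1314) = 53330 × 5.880492 = 313,606.6238
PV₀ = 313,606.6238 / (1+0.1314)^5 = 313,606.6238 / 1.853877 = 169,162.6013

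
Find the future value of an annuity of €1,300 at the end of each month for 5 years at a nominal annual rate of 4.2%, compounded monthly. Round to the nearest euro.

€86,627

i = 0.042/12 = 0.0035 per month; n = 5·12 = 60.
FV = 1300 × [(1+0.0035)^60 − 1] / 0.0035 = 1300 × 66.635949 = 86,626.7336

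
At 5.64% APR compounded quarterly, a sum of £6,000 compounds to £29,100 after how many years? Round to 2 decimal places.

28.19 years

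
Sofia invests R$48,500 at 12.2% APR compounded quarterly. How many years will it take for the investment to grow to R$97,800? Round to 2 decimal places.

5.84 years

Periodic rate i = 0.122/4 = 0.0305.
(1+i)^n = 97800/48500 = 2.01649, so n = ln 2.01649 / ln 1.0305 = 23.3444 quarters
= 23.3444/4 years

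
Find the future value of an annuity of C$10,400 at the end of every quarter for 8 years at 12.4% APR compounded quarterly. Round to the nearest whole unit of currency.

With 4 periods per year: i = 0.031, n = 32.
Accumulation factor s(32|0.031) = 53.429065; FV = 10400 × 53.429065 = 555,662.2777

C$555,662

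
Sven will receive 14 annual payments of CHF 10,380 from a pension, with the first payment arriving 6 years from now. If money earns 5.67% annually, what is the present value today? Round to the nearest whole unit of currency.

PV at t=5 (ordinary 14-year annuity): 10380 × a(14|0.0567) = 10380 × 9.487896 = 98,484.3601
PV₀ = 98,484.3601 / (1+0.0567)^5 = 98,484.3601 / 1.317524 = 74,749.5755

CHF 74,750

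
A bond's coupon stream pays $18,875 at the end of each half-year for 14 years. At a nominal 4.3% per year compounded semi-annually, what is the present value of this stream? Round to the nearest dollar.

$393,986

i = 0.043/2 = 0.0215 per half-year; n = 14·2 = 28.
PV = 18875 × [1 − (1+0.0215)^(−28)] / 0.0215 = 18875 × 20.873450 = 393,986.3731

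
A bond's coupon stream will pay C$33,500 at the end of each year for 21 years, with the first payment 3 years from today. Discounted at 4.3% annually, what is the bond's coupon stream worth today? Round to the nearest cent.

C$420,329.54

Value one period before first payment (t=2): 33500 × [1 − (1+0.043)^(−21)] / 0.043 = 33500 × 13.649405 = 457,255.0701
Discount back 2 years: 457,255.0701 × (1+0.043)^(−2) = 457,255.0701 × 0.919245 = 420,329.5403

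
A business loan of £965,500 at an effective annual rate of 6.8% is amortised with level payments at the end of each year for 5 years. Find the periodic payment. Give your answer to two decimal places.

£234,216.86

PMT = 965500 / ( [1 − (1+0.068)^(−5)] / 0.068 ) = 965500 / 4.122248 = 234,216.8594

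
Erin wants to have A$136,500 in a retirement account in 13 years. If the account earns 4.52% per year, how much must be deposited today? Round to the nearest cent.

Discount factor = (1+0.0452)^(−13) = 0.562870; PV = 136,500 × 0.562870 = 76,831.6991

A$76,831.70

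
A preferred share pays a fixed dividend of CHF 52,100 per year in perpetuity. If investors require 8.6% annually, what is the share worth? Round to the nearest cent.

CHF 605,813.95

PV = C/r = 52100/0.086 = 605,813.9535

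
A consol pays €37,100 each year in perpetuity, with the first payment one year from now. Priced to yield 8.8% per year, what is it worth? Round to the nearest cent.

€421,590.91

PV = PMT / i = 37100 / 0.088 = 421,590.9091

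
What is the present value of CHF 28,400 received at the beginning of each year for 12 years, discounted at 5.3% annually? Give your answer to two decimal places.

CHF 260,629.05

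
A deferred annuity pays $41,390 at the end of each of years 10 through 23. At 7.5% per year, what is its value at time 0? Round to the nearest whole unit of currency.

$183,267

Value one period before first payment (t=9): 41390 × [1 − (1+0.075)^(−14)] / 0.075 = 41390 × 8.489154 = 351,366.0727
PV₀ = 351,366.0727 / (1+0.075)^9 = 351,366.0727 / 1.917239 = 183,266.7365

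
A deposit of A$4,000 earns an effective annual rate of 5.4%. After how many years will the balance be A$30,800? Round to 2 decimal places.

n = ln(30800/4000) / ln(1+0.054) = ln(7.70000) / 0.052592 = 38.8120 years

38.81 years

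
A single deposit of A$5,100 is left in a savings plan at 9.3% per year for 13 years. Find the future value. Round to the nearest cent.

A$16,204.37

FV = 5,100 × (1 + 0.093)^13 = 16,204.3749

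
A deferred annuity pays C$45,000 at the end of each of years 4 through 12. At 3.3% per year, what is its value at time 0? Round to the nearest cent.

C$313,456.55

PV at t=3 (ordinary 9-year annuity): 45000 × a(9|0.033) = 45000 × 7.678313 = 345,524.0731
Discount back 3 years: 345,524.0731 × (1+0.033)^(−3) = 345,524.0731 × 0.907192 = 313,456.5477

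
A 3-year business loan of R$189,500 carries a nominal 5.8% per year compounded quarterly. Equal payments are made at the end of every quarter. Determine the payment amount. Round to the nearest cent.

R$17,319.29

With 4 periods per year: i = 0.0145, n = 12.
PMT = 189500 / ( [1 − (1+0.0145)^(−12)] / 0.0145 ) = 189500 / 10.941555 = 17,319.2932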